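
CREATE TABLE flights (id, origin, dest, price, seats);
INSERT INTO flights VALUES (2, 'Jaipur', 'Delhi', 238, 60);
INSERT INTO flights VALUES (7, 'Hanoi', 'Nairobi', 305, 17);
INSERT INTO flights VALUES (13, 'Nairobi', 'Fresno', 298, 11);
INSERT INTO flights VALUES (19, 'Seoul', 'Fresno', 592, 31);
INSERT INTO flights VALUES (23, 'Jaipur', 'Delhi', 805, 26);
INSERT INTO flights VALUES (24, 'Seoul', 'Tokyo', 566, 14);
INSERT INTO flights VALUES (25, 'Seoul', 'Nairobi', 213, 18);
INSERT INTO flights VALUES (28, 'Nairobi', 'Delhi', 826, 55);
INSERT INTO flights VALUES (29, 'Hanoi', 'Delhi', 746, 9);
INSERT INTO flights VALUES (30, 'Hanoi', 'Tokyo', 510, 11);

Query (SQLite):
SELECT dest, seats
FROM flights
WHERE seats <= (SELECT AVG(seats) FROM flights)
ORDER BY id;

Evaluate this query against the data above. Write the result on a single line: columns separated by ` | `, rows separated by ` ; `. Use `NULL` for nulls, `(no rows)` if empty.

Scalar subquery: AVG(seats) over all flights rows = 25.2.
Keep rows where seats <= that value.

Nairobi | 17 ; Fresno | 11 ; Tokyo | 14 ; Nairobi | 18 ; Delhi | 9 ; Tokyo | 11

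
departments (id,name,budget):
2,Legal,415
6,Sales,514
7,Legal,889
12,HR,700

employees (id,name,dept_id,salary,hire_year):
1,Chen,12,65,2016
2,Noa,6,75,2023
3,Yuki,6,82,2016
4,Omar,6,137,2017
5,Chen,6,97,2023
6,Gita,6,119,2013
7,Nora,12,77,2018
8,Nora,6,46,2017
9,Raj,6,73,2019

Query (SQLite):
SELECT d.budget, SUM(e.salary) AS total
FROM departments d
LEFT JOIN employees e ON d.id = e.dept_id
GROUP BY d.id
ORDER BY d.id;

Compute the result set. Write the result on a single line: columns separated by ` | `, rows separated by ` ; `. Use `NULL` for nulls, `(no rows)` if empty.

LEFT JOIN keeps every departments row; unmatched ones get NULL for employees columns.
Group by departments.id and compute SUM(e.salary). SUM over an all-NULL group is NULL.
  2: ids {—} → SUM(e.salary)=NULL
  6: ids {2, 3, 4, 5, 6, 8, 9} → SUM(e.salary)=629
  7: ids {—} → SUM(e.salary)=NULL
  12: ids {1, 7} → SUM(e.salary)=142

415 | NULL ; 514 | 629 ; 889 | NULL ; 700 | 142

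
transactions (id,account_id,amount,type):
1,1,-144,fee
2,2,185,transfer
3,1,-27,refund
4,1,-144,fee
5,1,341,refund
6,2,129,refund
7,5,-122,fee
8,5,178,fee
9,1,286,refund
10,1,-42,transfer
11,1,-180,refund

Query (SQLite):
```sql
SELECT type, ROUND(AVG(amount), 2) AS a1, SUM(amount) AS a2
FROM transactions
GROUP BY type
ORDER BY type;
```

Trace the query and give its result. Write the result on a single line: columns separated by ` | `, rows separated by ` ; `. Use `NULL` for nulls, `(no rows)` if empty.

fee | -58 | -232 ; refund | 109.8 | 549 ; transfer | 71.5 | 143

Group transactions by type.
Per group compute: ROUND(AVG(amount), 2), SUM(amount).
  fee: ids {1, 4, 7, 8} → ROUND(AVG(amount), 2)=-58, SUM(amount)=-232
  refund: ids {3, 5, 6, 9, 11} → ROUND(AVG(amount), 2)=109.8, SUM(amount)=549
  transfer: ids {2, 10} → ROUND(AVG(amount), 2)=71.5, SUM(amount)=143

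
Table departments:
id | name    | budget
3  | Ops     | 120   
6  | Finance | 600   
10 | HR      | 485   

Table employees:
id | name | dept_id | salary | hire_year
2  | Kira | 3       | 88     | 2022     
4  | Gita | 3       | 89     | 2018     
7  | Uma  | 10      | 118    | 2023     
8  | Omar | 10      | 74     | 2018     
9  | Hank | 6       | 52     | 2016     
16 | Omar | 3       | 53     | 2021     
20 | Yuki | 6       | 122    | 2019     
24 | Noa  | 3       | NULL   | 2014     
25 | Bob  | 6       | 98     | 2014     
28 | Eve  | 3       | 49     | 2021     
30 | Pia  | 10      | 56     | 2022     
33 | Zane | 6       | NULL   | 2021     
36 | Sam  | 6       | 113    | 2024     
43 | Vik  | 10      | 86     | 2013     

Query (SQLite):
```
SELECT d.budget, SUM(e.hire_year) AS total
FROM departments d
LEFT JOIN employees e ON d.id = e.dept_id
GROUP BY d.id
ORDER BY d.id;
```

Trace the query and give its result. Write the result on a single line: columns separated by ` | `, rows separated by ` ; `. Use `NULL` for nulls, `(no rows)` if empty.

120 | 10096 ; 600 | 10094 ; 485 | 8076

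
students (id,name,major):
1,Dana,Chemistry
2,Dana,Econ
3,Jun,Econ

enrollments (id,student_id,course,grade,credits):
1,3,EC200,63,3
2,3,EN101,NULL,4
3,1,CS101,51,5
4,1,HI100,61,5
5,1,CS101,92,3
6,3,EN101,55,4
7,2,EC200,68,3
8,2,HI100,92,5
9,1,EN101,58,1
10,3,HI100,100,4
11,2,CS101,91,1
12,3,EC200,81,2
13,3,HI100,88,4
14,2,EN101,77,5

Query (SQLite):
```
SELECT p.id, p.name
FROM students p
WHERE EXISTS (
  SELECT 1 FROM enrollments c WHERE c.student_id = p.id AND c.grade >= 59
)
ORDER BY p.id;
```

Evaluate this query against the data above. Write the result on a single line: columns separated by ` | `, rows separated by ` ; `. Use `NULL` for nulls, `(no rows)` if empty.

1 | Dana ; 2 | Dana ; 3 | Jun

For each students row, check whether any enrollments with matching student_id has grade >= 59.
Keep rows where that is true.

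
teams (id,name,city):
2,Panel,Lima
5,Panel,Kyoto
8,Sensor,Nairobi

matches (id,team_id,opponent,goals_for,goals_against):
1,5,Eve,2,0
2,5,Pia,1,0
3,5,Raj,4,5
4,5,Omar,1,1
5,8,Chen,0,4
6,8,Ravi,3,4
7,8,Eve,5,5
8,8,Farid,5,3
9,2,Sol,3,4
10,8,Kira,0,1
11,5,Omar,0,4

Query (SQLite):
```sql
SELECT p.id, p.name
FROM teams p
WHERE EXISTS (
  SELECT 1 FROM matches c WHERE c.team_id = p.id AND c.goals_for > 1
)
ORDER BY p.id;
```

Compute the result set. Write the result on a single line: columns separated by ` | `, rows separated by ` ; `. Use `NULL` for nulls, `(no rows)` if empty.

2 | Panel ; 5 | Panel ; 8 | Sensor

For each teams row, check whether any matches with matching team_id has goals_for > 1.
Keep rows where that is true.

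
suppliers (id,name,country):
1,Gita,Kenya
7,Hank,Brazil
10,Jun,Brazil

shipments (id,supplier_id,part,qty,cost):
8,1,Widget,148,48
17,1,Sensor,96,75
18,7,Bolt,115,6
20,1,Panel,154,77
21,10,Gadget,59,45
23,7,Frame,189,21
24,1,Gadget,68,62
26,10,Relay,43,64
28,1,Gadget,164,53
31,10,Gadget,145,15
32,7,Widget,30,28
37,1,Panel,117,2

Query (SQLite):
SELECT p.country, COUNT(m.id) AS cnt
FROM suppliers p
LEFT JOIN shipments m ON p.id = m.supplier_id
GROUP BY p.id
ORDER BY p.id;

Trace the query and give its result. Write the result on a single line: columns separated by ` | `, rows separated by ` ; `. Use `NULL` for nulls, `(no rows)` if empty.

Kenya | 6 ; Brazil | 3 ; Brazil | 3

LEFT JOIN keeps every suppliers row; unmatched ones get NULL for shipments columns.
Group by suppliers.id and compute COUNT(m.id). COUNT(col) of an all-NULL group is 0.
  1: ids {8, 17, 20, 24, 28, 37} → COUNT(m.id)=6
  7: ids {18, 23, 32} → COUNT(m.id)=3
  10: ids {21, 26, 31} → COUNT(m.id)=3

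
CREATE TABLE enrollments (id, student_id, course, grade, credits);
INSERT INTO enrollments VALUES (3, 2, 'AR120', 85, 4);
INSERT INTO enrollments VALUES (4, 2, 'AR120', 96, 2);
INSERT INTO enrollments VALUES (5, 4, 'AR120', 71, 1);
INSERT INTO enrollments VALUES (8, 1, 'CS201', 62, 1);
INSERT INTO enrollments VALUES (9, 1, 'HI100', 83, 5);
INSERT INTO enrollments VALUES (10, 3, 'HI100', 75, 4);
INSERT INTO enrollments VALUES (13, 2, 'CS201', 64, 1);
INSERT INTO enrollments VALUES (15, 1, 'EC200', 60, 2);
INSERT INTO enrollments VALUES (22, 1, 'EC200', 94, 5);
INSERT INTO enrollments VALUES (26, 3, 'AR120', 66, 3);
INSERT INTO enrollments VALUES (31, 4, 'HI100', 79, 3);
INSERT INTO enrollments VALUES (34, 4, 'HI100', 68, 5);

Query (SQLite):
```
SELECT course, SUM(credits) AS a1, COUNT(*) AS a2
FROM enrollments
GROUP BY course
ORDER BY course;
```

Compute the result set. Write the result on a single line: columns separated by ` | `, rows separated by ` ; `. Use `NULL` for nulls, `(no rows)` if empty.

AR120 | 10 | 4 ; CS201 | 2 | 2 ; EC200 | 7 | 2 ; HI100 | 17 | 4

Group enrollments by course.
Per group compute: SUM(credits), COUNT(*).
  AR120: ids {3, 4, 5, 26} → SUM(credits)=10, COUNT(*)=4
  CS201: ids {8, 13} → SUM(credits)=2, COUNT(*)=2
  EC200: ids {15, 22} → SUM(credits)=7, COUNT(*)=2
  HI100: ids {9, 10, 31, 34} → SUM(credits)=17, COUNT(*)=4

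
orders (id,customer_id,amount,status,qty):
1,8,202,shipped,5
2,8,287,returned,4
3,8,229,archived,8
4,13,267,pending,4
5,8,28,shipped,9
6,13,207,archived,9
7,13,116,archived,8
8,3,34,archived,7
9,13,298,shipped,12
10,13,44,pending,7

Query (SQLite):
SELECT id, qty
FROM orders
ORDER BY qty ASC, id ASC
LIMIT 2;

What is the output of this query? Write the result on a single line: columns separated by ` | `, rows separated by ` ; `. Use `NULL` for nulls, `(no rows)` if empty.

Sort by qty asc, tiebreak id asc: (4, id=2), (4, id=4), (5, id=1), (7, id=8), (7, id=10) …. Take first 2.

2 | 4 ; 4 | 4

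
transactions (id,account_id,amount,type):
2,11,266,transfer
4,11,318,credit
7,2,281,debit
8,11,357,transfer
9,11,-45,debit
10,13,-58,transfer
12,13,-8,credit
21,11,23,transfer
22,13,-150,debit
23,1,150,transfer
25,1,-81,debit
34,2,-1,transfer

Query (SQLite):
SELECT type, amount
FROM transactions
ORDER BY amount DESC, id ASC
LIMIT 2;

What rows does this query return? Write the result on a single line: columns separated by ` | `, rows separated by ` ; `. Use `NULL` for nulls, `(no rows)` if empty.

Sort by amount desc, tiebreak id asc: (357, id=8), (318, id=4), (281, id=7), (266, id=2), (150, id=23) …. Take first 2.

transfer | 357 ; credit | 318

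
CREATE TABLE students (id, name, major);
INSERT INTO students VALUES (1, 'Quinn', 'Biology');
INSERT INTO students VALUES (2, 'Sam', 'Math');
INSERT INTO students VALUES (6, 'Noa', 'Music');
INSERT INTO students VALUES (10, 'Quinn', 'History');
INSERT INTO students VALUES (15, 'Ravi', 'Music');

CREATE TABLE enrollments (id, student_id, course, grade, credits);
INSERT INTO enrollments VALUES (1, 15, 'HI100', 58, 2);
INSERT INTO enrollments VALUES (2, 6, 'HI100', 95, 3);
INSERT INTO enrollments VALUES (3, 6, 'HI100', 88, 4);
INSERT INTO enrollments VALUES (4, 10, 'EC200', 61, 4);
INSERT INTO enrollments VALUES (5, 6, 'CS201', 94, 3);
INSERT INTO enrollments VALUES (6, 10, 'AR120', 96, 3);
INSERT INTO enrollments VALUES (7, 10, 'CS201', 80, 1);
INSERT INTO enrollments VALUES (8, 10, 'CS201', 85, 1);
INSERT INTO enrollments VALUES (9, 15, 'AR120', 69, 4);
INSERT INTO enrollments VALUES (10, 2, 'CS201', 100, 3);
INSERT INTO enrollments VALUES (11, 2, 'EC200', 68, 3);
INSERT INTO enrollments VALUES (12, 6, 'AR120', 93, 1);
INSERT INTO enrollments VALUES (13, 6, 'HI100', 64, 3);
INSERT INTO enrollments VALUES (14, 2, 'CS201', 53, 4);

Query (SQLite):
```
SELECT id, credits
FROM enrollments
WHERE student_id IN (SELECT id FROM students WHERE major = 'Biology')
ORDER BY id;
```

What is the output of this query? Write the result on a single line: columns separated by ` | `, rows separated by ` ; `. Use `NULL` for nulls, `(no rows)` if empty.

Inner query: students.id where major = 'Biology'.
Outer: keep enrollments rows whose student_id is in that set.
Inner query → {1}

(no rows)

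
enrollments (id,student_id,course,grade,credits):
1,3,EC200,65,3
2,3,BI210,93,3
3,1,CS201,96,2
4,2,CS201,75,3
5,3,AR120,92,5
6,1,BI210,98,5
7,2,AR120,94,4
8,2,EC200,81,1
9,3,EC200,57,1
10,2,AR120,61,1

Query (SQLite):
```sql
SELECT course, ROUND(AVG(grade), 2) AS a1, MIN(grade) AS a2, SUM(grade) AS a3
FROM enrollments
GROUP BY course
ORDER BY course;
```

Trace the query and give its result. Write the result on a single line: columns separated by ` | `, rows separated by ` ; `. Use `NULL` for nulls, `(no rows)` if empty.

Group enrollments by course.
Per group compute: ROUND(AVG(grade), 2), MIN(grade), SUM(grade).
  AR120: ids {5, 7, 10} → ROUND(AVG(grade), 2)=82.33, MIN(grade)=61, SUM(grade)=247
  BI210: ids {2, 6} → ROUND(AVG(grade), 2)=95.5, MIN(grade)=93, SUM(grade)=191
  CS201: ids {3, 4} → ROUND(AVG(grade), 2)=85.5, MIN(grade)=75, SUM(grade)=171
  EC200: ids {1, 8, 9} → ROUND(AVG(grade), 2)=67.67, MIN(grade)=57, SUM(grade)=203

AR120 | 82.33 | 61 | 247 ; BI210 | 95.5 | 93 | 191 ; CS201 | 85.5 | 75 | 171 ; EC200 | 67.67 | 57 | 203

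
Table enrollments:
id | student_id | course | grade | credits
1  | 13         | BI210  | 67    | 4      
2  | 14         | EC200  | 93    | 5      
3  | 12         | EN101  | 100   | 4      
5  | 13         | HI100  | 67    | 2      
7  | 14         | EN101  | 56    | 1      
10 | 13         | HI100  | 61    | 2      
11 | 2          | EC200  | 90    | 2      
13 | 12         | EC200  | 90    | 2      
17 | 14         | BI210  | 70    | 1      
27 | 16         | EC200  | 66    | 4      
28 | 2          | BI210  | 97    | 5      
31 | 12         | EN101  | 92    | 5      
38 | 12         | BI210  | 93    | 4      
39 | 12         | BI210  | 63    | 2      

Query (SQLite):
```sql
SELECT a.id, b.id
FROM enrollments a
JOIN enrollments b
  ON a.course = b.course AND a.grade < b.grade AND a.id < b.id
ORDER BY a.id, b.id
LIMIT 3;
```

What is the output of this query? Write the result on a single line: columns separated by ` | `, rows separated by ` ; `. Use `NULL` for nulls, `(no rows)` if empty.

1 | 17 ; 1 | 28 ; 1 | 38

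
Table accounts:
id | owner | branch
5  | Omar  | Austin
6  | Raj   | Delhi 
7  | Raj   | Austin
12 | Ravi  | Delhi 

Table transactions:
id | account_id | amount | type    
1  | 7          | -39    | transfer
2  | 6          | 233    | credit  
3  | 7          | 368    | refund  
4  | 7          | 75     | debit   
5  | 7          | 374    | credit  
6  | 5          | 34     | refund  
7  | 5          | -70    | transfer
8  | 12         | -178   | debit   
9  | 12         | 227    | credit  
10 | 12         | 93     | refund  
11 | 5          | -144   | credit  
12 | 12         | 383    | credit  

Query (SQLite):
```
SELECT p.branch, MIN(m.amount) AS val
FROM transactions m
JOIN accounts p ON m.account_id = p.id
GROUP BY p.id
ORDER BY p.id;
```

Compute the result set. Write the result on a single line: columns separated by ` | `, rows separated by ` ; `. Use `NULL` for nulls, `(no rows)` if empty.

Austin | -144 ; Delhi | 233 ; Austin | -39 ; Delhi | -178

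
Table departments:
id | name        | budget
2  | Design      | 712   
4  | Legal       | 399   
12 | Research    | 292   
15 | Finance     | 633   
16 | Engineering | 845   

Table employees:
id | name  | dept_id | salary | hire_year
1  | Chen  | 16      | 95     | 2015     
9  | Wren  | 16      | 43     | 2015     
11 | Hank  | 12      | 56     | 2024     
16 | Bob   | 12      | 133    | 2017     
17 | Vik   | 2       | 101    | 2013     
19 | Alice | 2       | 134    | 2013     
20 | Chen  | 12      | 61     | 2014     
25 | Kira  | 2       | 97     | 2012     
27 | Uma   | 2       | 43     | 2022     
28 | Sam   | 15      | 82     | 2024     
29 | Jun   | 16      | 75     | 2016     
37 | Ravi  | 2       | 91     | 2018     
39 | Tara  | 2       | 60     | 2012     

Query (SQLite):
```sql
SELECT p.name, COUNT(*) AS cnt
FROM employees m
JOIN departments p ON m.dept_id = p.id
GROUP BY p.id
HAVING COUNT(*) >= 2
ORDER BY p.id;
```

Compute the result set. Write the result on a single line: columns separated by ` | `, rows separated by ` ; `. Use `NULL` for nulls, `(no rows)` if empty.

Join each employees row to its departments via dept_id.
Group joined rows by departments.id; compute COUNT(*) per group.
HAVING: keep groups with count ≥ 2.
  2: ids {17, 19, 25, 27, 37, 39} → COUNT(*)=6
  12: ids {11, 16, 20} → COUNT(*)=3
  15: ids {28} → COUNT(*)=1
  16: ids {1, 9, 29} → COUNT(*)=3

Design | 6 ; Research | 3 ; Engineering | 3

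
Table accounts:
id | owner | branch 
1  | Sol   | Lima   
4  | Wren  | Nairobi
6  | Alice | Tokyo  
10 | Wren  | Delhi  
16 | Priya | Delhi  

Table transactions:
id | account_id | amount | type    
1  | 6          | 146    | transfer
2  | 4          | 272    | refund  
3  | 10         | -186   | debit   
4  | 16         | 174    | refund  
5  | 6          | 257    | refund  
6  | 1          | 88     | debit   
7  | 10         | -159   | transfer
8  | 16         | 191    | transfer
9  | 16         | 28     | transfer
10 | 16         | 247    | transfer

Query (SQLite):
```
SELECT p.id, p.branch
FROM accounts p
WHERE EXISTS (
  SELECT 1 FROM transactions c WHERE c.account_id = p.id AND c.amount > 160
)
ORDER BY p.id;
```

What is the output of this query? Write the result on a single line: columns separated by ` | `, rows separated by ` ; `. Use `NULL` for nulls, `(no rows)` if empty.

For each accounts row, check whether any transactions with matching account_id has amount > 160.
Keep rows where that is true.

4 | Nairobi ; 6 | Tokyo ; 16 | Delhi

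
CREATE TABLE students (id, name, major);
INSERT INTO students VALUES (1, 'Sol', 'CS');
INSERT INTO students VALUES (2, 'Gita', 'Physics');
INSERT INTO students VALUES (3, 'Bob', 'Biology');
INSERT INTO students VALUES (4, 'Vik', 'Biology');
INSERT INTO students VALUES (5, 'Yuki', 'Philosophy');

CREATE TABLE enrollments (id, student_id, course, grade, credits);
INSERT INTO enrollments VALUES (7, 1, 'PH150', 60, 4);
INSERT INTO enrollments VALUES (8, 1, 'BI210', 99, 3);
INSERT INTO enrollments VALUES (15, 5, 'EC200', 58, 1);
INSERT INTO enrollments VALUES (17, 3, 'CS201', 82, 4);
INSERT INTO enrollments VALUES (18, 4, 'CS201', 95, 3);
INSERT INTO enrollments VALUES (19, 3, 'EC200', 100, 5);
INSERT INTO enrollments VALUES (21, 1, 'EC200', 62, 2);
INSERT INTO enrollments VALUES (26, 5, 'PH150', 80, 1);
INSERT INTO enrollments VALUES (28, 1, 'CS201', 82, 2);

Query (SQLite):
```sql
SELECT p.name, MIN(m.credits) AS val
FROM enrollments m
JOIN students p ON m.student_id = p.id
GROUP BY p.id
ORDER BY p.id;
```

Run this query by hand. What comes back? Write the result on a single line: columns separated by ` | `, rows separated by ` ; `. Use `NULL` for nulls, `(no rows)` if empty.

Sol | 2 ; Bob | 4 ; Vik | 3 ; Yuki | 1

Join each enrollments row to its students via student_id.
Group joined rows by students.id; compute MIN(m.credits) per group.
  1: ids {7, 8, 21, 28} → MIN(m.credits)=2
  3: ids {17, 19} → MIN(m.credits)=4
  4: ids {18} → MIN(m.credits)=3
  5: ids {15, 26} → MIN(m.credits)=1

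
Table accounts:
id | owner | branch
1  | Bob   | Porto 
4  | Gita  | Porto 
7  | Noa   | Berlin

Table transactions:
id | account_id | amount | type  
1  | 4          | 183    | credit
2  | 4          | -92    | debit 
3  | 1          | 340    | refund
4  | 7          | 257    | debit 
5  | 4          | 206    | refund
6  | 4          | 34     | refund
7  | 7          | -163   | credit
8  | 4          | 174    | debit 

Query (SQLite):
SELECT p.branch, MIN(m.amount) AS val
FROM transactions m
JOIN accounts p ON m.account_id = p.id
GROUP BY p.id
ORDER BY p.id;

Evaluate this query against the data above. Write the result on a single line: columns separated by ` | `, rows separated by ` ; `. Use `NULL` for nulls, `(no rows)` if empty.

Porto | 340 ; Porto | -92 ; Berlin | -163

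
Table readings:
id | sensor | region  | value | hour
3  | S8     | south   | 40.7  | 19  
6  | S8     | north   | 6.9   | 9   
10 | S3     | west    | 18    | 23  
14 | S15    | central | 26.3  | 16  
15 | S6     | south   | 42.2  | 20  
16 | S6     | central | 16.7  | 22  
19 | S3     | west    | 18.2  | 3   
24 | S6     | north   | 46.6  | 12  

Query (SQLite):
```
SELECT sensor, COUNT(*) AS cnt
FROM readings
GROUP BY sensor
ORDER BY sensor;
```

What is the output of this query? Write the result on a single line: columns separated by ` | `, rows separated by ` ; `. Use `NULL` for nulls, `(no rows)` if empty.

S15 | 1 ; S3 | 2 ; S6 | 3 ; S8 | 2

Partition readings by sensor; compute COUNT(*) within each group.
  S15: ids {14} → COUNT(*)=1
  S3: ids {10, 19} → COUNT(*)=2
  S6: ids {15, 16, 24} → COUNT(*)=3
  S8: ids {3, 6} → COUNT(*)=2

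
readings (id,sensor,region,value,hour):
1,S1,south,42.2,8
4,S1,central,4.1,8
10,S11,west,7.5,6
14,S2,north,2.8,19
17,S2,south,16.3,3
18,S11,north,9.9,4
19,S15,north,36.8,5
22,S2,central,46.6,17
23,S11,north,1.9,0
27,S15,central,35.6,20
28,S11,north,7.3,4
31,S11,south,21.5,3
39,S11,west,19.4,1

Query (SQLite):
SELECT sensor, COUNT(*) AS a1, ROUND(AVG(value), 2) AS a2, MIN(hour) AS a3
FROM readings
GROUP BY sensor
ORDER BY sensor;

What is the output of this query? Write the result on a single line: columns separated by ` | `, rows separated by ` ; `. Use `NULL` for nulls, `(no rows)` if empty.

S1 | 2 | 23.15 | 8 ; S11 | 6 | 11.25 | 0 ; S15 | 2 | 36.2 | 5 ; S2 | 3 | 21.9 | 3

Group readings by sensor.
Per group compute: COUNT(*), ROUND(AVG(value), 2), MIN(hour).
  S1: ids {1, 4} → COUNT(*)=2, ROUND(AVG(value), 2)=23.15, MIN(hour)=8
  S11: ids {10, 18, 23, 28, 31, 39} → COUNT(*)=6, ROUND(AVG(value), 2)=11.25, MIN(hour)=0
  S15: ids {19, 27} → COUNT(*)=2, ROUND(AVG(value), 2)=36.2, MIN(hour)=5
  S2: ids {14, 17, 22} → COUNT(*)=3, ROUND(AVG(value), 2)=21.9, MIN(hour)=3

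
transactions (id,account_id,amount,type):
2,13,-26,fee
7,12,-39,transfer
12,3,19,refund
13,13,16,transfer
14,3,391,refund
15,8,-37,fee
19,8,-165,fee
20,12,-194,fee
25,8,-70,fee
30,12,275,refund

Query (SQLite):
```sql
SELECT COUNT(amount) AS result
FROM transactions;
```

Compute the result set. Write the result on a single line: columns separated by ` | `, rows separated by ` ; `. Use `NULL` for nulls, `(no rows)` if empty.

All amount values: [-26, -39, 19, 16, 391, -37, -165, -194, -70, 275].
COUNT(amount) counts non-NULL values → 10.

10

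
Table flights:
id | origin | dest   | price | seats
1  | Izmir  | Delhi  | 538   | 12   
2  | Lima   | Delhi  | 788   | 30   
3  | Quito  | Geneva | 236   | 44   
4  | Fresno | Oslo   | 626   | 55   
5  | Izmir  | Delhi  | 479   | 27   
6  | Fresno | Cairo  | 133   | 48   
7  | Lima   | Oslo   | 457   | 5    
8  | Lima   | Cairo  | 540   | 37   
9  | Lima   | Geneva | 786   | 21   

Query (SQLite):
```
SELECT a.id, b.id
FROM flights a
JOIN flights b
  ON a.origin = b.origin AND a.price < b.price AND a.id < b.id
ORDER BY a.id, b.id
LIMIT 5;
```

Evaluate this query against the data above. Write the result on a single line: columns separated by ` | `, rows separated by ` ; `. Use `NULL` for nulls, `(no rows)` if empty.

7 | 8 ; 7 | 9 ; 8 | 9

Pairs (a,b) with same origin, a.price < b.price, a.id < b.id.
origin groups: Fresno:{4,6} Izmir:{1,5} Lima:{2,7,8,9} Quito:{3}
Ordered by (a.id, b.id); first 5.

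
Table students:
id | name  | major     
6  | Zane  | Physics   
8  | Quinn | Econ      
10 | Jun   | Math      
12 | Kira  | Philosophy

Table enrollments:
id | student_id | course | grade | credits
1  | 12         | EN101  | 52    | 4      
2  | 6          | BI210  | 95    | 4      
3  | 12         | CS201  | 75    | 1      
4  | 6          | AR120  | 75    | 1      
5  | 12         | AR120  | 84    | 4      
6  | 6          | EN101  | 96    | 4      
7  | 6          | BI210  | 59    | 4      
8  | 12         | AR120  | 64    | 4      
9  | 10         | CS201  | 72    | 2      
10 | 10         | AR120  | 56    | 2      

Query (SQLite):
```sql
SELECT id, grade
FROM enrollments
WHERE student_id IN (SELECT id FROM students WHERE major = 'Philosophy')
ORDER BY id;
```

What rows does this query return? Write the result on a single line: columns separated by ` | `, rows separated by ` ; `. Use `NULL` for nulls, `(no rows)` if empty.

1 | 52 ; 3 | 75 ; 5 | 84 ; 8 | 64

Inner query: students.id where major = 'Philosophy'.
Outer: keep enrollments rows whose student_id is in that set.
Inner query → {12}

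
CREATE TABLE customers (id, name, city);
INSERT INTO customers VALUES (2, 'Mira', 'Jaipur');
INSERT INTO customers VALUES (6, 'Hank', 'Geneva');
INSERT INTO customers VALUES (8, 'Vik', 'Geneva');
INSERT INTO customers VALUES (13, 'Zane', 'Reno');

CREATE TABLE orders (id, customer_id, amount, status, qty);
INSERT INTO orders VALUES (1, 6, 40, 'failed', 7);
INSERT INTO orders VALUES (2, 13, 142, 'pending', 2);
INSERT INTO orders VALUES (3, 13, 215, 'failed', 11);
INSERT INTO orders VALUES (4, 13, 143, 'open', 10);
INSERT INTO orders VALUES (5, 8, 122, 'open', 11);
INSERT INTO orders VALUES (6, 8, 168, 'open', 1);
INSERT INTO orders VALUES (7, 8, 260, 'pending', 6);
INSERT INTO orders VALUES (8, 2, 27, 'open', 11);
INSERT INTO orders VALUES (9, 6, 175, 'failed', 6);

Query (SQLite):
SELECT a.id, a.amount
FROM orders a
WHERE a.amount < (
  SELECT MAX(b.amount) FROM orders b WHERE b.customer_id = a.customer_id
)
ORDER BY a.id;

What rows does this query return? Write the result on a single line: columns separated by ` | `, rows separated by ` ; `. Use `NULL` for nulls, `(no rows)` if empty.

For each orders row a, compute MAX(amount) over rows sharing a.customer_id.
Keep row a if a.amount < that per-group MAX.
  customer_id=2: MAX(amount) = 27
  customer_id=6: MAX(amount) = 175
  customer_id=8: MAX(amount) = 260
  customer_id=13: MAX(amount) = 215

1 | 40 ; 2 | 142 ; 4 | 143 ; 5 | 122 ; 6 | 168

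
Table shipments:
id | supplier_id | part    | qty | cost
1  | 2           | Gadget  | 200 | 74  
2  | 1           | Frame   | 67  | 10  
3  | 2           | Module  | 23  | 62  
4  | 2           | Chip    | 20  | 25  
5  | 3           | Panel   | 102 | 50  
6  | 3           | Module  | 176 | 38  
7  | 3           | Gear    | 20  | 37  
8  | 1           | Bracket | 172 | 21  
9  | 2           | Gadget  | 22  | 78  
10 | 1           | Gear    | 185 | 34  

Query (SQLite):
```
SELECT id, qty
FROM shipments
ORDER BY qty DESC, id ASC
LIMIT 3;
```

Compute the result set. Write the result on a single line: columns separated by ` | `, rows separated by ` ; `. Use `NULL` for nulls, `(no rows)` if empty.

1 | 200 ; 10 | 185 ; 6 | 176

Sort by qty desc, tiebreak id asc: (200, id=1), (185, id=10), (176, id=6), (172, id=8), (102, id=5), (67, id=2) …. Take first 3.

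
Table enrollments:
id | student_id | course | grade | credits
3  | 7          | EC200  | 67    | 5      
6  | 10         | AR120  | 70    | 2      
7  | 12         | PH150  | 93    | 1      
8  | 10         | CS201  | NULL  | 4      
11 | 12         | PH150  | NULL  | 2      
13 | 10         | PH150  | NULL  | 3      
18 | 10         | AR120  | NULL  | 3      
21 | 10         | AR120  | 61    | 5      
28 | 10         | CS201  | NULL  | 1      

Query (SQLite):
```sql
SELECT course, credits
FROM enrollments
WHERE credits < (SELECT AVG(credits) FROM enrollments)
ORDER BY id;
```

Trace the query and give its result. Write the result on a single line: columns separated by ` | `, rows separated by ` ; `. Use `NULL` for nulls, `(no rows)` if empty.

Scalar subquery: AVG(credits) over all enrollments rows = 2.888889 (≈; comparison uses full precision).
Keep rows where credits < that value.

AR120 | 2 ; PH150 | 1 ; PH150 | 2 ; CS201 | 1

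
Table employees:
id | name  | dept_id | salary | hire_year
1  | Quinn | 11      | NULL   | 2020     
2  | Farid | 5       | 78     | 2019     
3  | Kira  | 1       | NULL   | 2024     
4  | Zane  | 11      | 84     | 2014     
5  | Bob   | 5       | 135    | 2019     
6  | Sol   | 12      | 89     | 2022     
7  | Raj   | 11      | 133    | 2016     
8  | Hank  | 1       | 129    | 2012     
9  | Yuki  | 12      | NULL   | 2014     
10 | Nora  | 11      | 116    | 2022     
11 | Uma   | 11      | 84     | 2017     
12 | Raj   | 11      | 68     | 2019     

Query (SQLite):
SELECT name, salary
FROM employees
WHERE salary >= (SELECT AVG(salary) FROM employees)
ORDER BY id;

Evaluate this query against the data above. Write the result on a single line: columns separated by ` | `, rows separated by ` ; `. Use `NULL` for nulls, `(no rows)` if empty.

Bob | 135 ; Raj | 133 ; Hank | 129 ; Nora | 116

Scalar subquery: AVG(salary) over all employees rows = 101.777778 (≈; comparison uses full precision).
Keep rows where salary >= that value.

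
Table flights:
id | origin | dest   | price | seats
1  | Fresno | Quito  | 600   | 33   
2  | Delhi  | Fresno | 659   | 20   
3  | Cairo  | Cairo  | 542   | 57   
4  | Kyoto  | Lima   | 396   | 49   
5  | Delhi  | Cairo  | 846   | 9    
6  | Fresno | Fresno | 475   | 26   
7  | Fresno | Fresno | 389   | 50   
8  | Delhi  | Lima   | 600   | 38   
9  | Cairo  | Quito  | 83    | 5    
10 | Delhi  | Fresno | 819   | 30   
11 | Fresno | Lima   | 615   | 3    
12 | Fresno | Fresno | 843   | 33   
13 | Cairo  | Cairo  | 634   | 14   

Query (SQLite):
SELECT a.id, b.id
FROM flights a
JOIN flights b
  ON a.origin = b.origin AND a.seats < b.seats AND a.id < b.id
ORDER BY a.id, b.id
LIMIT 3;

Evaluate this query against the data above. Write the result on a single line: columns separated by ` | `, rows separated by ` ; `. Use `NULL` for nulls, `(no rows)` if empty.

Pairs (a,b) with same origin, a.seats < b.seats, a.id < b.id.
origin groups: Cairo:{3,9,13} Delhi:{2,5,8,10} Fresno:{1,6,7,11,12} Kyoto:{4}
Ordered by (a.id, b.id); first 3.

1 | 7 ; 2 | 8 ; 2 | 10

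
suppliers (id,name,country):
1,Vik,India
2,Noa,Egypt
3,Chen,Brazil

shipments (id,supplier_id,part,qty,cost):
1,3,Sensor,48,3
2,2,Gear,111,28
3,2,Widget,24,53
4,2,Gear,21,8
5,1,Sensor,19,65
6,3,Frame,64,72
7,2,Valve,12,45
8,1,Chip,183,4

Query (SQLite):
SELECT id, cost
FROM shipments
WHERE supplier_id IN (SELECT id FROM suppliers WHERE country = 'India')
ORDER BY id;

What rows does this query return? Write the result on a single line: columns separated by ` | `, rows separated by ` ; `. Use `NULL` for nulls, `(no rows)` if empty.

Inner query: suppliers.id where country = 'India'.
Outer: keep shipments rows whose supplier_id is in that set.
Inner query → {1}

5 | 65 ; 8 | 4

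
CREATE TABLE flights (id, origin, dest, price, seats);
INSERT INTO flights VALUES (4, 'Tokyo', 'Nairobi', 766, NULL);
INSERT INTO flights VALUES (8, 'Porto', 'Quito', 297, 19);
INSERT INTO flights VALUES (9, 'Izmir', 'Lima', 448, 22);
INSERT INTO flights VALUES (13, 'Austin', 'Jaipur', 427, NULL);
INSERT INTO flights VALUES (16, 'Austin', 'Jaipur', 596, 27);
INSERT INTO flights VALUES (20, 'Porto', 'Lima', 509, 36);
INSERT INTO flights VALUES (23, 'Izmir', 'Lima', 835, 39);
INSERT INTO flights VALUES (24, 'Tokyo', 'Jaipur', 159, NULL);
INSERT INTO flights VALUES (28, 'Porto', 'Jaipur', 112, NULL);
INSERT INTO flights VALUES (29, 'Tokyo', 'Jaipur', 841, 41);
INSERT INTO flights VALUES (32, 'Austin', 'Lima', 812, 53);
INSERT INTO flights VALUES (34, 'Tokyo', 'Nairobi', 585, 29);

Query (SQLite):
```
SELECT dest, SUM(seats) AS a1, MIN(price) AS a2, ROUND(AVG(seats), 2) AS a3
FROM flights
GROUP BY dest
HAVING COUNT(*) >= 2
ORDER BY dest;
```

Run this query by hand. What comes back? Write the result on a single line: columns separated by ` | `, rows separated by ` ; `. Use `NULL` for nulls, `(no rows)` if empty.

Jaipur | 68 | 112 | 34 ; Lima | 150 | 448 | 37.5 ; Nairobi | 29 | 585 | 29

Group flights by dest.
Per group compute: SUM(seats), MIN(price), ROUND(AVG(seats), 2).
HAVING: drop groups with fewer than 2 rows.
  Jaipur: ids {13, 16, 24, 28, 29} → SUM(seats)=68, MIN(price)=112, ROUND(AVG(seats), 2)=34
  Lima: ids {9, 20, 23, 32} → SUM(seats)=150, MIN(price)=448, ROUND(AVG(seats), 2)=37.5
  Nairobi: ids {4, 34} → SUM(seats)=29, MIN(price)=585, ROUND(AVG(seats), 2)=29
  Quito: ids {8} → SUM(seats)=19, MIN(price)=297, ROUND(AVG(seats), 2)=19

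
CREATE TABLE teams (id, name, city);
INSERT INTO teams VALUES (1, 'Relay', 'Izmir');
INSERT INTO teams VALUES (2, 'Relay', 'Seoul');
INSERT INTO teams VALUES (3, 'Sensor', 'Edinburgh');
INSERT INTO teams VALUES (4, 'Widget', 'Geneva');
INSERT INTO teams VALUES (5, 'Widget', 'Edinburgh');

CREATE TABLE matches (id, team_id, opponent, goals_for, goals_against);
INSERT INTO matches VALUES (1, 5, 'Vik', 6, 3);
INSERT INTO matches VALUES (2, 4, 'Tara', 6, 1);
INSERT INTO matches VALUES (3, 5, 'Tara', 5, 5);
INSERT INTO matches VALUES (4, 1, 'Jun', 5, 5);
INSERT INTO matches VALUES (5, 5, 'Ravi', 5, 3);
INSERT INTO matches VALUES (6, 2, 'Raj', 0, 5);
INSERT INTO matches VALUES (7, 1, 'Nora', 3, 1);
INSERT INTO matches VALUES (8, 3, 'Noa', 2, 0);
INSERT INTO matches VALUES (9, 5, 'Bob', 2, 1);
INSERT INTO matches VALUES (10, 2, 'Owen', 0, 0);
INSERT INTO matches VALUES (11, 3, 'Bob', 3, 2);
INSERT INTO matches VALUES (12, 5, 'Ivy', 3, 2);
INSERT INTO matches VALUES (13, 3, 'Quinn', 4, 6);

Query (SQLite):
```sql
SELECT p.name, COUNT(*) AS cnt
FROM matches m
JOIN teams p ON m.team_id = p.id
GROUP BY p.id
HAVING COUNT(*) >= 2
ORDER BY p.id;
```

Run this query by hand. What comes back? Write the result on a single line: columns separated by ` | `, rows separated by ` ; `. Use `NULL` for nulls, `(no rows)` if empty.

Join each matches row to its teams via team_id.
Group joined rows by teams.id; compute COUNT(*) per group.
HAVING: keep groups with count ≥ 2.
  1: ids {4, 7} → COUNT(*)=2
  2: ids {6, 10} → COUNT(*)=2
  3: ids {8, 11, 13} → COUNT(*)=3
  4: ids {2} → COUNT(*)=1
  5: ids {1, 3, 5, 9, 12} → COUNT(*)=5

Relay | 2 ; Relay | 2 ; Sensor | 3 ; Widget | 5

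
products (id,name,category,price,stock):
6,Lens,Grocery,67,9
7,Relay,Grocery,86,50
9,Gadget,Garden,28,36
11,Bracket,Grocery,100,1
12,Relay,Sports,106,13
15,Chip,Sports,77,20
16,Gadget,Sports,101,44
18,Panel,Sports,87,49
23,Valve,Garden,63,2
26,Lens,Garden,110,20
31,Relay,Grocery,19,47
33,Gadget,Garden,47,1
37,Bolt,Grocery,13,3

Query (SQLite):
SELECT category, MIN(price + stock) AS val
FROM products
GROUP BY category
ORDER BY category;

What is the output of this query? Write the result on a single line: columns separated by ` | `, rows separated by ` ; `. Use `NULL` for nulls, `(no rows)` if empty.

Garden | 48 ; Grocery | 16 ; Sports | 97

For each row compute price + stock.
Group by category; take MIN of the expression per group.
  Garden: ids {9, 23, 26, 33} → MIN(price + stock)=48
  Grocery: ids {6, 7, 11, 31, 37} → MIN(price + stock)=16
  Sports: ids {12, 15, 16, 18} → MIN(price + stock)=97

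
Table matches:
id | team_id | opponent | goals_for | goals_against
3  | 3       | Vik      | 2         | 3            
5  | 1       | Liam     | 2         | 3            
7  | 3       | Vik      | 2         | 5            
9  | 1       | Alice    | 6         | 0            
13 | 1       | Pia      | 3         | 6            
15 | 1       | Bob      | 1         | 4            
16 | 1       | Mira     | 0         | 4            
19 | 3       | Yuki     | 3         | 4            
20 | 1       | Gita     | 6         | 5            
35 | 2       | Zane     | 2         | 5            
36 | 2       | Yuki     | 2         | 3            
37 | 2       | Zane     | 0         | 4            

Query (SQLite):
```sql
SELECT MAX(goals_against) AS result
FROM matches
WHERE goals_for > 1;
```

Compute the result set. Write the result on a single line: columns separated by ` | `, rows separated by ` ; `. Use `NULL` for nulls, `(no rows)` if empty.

6

Rows where goals_for > 1 → goals_against values: [3, 3, 5, 0, 6, 4, 5, 5, 3].
MAX of non-NULL values = 6.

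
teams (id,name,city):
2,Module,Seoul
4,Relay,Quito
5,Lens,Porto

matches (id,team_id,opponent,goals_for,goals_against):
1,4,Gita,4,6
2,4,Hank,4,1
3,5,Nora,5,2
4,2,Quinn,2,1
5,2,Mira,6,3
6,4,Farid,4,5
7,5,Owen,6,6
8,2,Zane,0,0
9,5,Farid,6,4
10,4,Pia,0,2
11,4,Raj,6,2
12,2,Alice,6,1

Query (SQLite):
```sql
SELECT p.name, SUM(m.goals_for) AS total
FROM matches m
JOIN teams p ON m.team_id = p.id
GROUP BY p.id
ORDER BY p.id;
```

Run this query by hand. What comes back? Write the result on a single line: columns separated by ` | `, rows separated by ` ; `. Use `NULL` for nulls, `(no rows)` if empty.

Join each matches row to its teams via team_id.
Group joined rows by teams.id; compute SUM(m.goals_for) per group.
  2: ids {4, 5, 8, 12} → SUM(m.goals_for)=14
  4: ids {1, 2, 6, 10, 11} → SUM(m.goals_for)=18
  5: ids {3, 7, 9} → SUM(m.goals_for)=17

Module | 14 ; Relay | 18 ; Lens | 17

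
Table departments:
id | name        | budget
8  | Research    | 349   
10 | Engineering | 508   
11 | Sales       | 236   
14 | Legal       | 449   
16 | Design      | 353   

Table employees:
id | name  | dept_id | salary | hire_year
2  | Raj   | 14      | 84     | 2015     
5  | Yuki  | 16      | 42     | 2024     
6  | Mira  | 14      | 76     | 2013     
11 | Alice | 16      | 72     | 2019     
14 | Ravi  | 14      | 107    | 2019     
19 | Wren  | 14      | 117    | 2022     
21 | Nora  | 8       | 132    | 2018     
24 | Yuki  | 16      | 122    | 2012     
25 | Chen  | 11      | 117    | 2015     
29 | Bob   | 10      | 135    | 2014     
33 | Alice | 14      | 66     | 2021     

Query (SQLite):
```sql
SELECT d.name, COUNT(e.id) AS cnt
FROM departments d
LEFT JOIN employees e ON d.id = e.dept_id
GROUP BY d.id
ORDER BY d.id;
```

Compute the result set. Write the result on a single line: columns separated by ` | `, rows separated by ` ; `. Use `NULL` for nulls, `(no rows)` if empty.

LEFT JOIN keeps every departments row; unmatched ones get NULL for employees columns.
Group by departments.id and compute COUNT(e.id). COUNT(col) of an all-NULL group is 0.
  8: ids {21} → COUNT(e.id)=1
  10: ids {29} → COUNT(e.id)=1
  11: ids {25} → COUNT(e.id)=1
  14: ids {2, 6, 14, 19, 33} → COUNT(e.id)=5
  16: ids {5, 11, 24} → COUNT(e.id)=3

Research | 1 ; Engineering | 1 ; Sales | 1 ; Legal | 5 ; Design | 3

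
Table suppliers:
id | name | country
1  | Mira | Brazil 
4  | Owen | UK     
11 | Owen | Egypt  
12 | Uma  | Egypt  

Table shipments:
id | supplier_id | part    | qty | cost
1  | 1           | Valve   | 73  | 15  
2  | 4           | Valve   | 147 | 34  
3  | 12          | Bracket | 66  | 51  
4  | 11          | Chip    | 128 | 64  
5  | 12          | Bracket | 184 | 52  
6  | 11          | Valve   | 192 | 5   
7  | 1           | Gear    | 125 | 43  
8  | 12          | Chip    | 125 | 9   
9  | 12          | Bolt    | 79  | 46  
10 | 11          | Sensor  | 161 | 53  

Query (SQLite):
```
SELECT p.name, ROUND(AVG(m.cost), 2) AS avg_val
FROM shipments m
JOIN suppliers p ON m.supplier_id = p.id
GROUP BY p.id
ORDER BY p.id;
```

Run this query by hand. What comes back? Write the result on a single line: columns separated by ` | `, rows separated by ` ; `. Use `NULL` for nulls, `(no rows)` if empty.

Mira | 29 ; Owen | 34 ; Owen | 40.67 ; Uma | 39.5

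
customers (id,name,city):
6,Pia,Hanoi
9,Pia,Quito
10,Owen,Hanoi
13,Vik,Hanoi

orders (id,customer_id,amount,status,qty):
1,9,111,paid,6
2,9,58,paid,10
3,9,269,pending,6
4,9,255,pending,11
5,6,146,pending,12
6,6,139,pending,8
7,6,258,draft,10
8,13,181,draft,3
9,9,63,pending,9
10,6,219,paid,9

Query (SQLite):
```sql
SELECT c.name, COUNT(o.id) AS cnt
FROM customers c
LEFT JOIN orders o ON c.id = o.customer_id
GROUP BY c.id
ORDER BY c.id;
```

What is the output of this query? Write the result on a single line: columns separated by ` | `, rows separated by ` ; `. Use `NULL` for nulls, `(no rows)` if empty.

LEFT JOIN keeps every customers row; unmatched ones get NULL for orders columns.
Group by customers.id and compute COUNT(o.id). COUNT(col) of an all-NULL group is 0.
  6: ids {5, 6, 7, 10} → COUNT(o.id)=4
  9: ids {1, 2, 3, 4, 9} → COUNT(o.id)=5
  10: ids {—} → COUNT(o.id)=0
  13: ids {8} → COUNT(o.id)=1

Pia | 4 ; Pia | 5 ; Owen | 0 ; Vik | 1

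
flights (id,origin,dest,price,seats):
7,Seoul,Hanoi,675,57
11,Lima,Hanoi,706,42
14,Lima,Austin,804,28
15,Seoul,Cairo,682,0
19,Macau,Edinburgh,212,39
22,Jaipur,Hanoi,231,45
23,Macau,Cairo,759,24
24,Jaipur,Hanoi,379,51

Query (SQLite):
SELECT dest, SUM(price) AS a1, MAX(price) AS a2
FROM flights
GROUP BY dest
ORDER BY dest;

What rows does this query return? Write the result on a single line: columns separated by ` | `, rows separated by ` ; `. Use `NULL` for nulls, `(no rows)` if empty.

Group flights by dest.
Per group compute: SUM(price), MAX(price).
  Austin: ids {14} → SUM(price)=804, MAX(price)=804
  Cairo: ids {15, 23} → SUM(price)=1441, MAX(price)=759
  Edinburgh: ids {19} → SUM(price)=212, MAX(price)=212
  Hanoi: ids {7, 11, 22, 24} → SUM(price)=1991, MAX(price)=706

Austin | 804 | 804 ; Cairo | 1441 | 759 ; Edinburgh | 212 | 212 ; Hanoi | 1991 | 706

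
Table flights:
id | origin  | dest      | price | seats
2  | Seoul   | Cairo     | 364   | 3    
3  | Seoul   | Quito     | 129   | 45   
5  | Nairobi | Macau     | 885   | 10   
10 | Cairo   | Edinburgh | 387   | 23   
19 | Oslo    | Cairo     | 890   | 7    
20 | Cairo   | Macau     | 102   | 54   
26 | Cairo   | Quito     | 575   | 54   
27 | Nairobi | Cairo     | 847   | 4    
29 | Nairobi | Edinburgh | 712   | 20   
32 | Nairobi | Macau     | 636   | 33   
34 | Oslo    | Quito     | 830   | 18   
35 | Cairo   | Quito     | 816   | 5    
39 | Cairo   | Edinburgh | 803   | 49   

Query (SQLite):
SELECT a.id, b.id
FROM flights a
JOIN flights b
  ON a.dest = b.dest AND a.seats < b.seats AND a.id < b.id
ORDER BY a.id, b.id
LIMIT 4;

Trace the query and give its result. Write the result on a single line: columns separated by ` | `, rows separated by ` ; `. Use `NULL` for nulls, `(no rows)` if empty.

2 | 19 ; 2 | 27 ; 3 | 26 ; 5 | 20

Pairs (a,b) with same dest, a.seats < b.seats, a.id < b.id.
dest groups: Cairo:{2,19,27} Edinburgh:{10,29,39} Macau:{5,20,32} Quito:{3,26,34,35}
Ordered by (a.id, b.id); first 4.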